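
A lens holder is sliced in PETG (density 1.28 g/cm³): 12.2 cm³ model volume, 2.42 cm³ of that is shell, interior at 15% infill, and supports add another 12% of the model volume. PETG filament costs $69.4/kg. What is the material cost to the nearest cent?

$0.48

Interior volume: 12.2 − 2.42 → 9.78 cm³.
Infill deposited = 0.15 × 9.78, so 1.467 cm³.
Support: 0.12 × 12.2 → 1.464 cm³.
Deposited volume = 2.42 + 1.467 + 1.464, so 5.351 cm³.
Mass = 5.351 × 1.28, so 6.84928 g.
At $69.4/kg: 6.84928/1000 × 69.4 = $0.48.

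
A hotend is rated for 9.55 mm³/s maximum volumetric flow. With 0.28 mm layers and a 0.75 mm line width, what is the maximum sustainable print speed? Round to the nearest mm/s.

Extrusion cross-section = 0.28 × 0.75 = 0.21 mm².
Max speed = 9.55 / 0.21 = 45.48 ≈ 45 mm/s.

45 mm/s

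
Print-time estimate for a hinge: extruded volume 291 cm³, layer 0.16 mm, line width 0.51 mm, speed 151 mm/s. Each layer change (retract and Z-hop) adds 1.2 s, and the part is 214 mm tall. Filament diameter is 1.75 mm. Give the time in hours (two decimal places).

7.01 hours

Bead cross-section: 0.16 × 0.51 → 0.0816 mm².
Toolpath length = 291 cm³ / 0.0816 mm² = 291000 / 0.0816 = 3566176.5 mm.
Extrusion time: 3566176.5 / 151 → 23617.1 s.
Number of layers: 214 / 0.16 → 1338 (rounded up).
Z-hop total = 1338 × 1.2 = 1605.6 s.
Altogether 23617.1 + 1605.6 = 25222.7 s, i.e. 7.01 hours.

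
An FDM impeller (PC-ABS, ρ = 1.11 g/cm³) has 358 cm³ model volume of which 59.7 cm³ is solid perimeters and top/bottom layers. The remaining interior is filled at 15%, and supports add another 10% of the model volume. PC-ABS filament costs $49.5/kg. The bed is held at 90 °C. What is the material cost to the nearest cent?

Interior volume = 358 − 59.7 = 298.3 cm³.
Infill deposited = 0.15 × 298.3 = 44.745 cm³.
Support = 0.10 × 358, so 35.8 cm³.
Total printed volume = 59.7 + 44.745 + 35.8, so 140.245 cm³.
Mass: 140.245 × 1.11 → 155.67195 g.
Cost = 155.67195 g / 1000 × $49.5/kg = $7.71.

$7.71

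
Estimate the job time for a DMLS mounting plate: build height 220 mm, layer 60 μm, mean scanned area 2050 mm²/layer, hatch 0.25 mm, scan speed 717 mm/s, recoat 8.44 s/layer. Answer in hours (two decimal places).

20.25 hours

Layer count = ceil(220 / 0.06) = 3667.
Hatch length per layer: 2050 / 0.25 → 8200 mm.
Per-layer scan time = 8200 / 717 = 11.4365 s.
Per-layer time = 11.4365 + 8.44 = 19.8765 s.
Build time = 3667 × 19.8765 = 72887.1255 s = 20.25 hours.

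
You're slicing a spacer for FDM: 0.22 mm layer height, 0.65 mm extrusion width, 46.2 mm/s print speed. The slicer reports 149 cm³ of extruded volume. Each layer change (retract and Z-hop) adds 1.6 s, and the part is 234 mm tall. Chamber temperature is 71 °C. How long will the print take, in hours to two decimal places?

Line area = 0.22 × 0.65, so 0.143 mm².
Total extruded path = 149000/0.143 = 1041958 mm.
Time extruding = 1041958 / 46.2, so 22553.2 s.
Number of layers: 234 / 0.22 → 1064 (rounded up).
Layer-change overhead: 1064 × 1.6 → 1702.4 s.
Total = 22553.2 + 1702.4 = 24255.6 s = 6.74 hours.

6.74 hours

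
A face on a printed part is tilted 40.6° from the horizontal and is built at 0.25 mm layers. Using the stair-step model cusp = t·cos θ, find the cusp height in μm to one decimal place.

Cusp = layer height × cos(40.6°) = 0.25 × 0.7593 = 0.189825 mm = 189.8 μm.

189.8 μm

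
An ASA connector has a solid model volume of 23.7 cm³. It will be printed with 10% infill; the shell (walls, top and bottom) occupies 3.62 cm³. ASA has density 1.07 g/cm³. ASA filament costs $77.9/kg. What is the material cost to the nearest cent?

$0.47

Infill region: 23.7 − 3.62 → 20.08 cm³.
Infill deposited = 0.10 × 20.08 = 2.008 cm³.
Total extruded = 3.62 + 2.008, so 5.628 cm³.
Mass = 5.628 × 1.07 = 6.02196 g.
Cost = 6.02196 g / 1000 × $77.9/kg = $0.47.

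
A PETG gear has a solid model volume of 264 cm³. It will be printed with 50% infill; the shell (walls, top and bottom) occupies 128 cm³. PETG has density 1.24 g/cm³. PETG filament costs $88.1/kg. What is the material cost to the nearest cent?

Interior volume: 264 − 128 → 136 cm³.
Deposited infill = 0.50 × 136, so 68 cm³.
Total extruded = 128 + 68, so 196 cm³.
Mass = 196 × 1.24, so 243.04 g.
Cost = 243.04 g / 1000 × $88.1/kg = $21.41.

$21.41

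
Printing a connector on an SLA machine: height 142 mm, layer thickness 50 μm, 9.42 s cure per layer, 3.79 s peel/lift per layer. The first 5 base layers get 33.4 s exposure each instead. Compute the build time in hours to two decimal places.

10.45 hours

Layers = ⌈142/0.05⌉ = 2840.
Base layers = 5 × (33.4 + 3.79), so 185.95 s.
Remaining layers = 2835 × (9.42 + 3.79), so 37450.35 s.
Total = 185.95 + 37450.35 = 37636.3 s = 10.45 hours.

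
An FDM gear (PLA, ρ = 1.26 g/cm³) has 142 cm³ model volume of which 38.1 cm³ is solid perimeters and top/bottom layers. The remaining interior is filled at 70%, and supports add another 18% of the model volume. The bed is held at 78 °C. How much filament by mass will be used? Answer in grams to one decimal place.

171.9 g

Volume inside the shell = 142 − 38.1, so 103.9 cm³.
Deposited infill: 0.70 × 103.9 → 72.73 cm³.
Support = 0.18 × 142 = 25.56 cm³.
Total extruded = 38.1 + 72.73 + 25.56, so 136.39 cm³.
Mass = 136.39 × 1.26 = 171.8514 g.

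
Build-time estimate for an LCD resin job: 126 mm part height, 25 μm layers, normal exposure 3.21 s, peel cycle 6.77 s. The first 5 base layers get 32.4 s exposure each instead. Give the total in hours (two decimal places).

14.01 hours

Number of layers: 126 / 0.025 → 5040 (rounded up).
Burn-in layers: 5 × (32.4 + 6.77) → 195.85 s.
Normal layers: 5035 × (3.21 + 6.77) → 50249.3 s.
Total = 195.85 + 50249.3 = 50445.15 s = 14.01 hours.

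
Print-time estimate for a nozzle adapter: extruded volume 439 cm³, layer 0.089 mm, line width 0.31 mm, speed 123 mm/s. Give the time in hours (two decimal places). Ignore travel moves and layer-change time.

35.93 hours

Line area = 0.089 × 0.31 = 0.02759 mm².
Path length: 439000 mm³ / 0.02759 mm² → 15911562.2 mm.
Print-move time = 15911562.2 / 123, so 129362.3 s.
That's 129362.3 s → 35.93 hours.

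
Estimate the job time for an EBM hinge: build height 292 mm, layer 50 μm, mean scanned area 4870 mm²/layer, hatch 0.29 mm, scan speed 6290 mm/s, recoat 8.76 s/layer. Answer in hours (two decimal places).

Number of layers: 292 / 0.05 → 5840 (rounded up).
Hatch length per layer = 4870 / 0.29 = 16793.1 mm.
Beam time per layer: 16793.1 / 6290 → 2.6698 s.
Time per layer = 2.6698 + 8.76 = 11.4298 s.
Total: 5840 × 11.4298 s = 66750.032 s → 18.54 hours.

18.54 hours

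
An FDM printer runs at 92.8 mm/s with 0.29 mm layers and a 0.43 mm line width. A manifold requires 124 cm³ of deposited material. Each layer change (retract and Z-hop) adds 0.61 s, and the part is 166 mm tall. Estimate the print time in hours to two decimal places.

Extrusion cross-section = 0.29 × 0.43 = 0.1247 mm².
Path length: 124000 mm³ / 0.1247 mm² → 994386.5 mm.
Print-move time = 994386.5 / 92.8, so 10715.4 s.
Layer count = ceil(166 / 0.29) = 573.
Non-print overhead = 573 × 0.61, so 349.53 s.
Altogether 10715.4 + 349.53 = 11064.93 s, i.e. 3.07 hours.

3.07 hours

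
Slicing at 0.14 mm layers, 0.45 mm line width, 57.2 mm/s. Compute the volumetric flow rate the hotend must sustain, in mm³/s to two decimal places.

Bead cross-section = 0.14 × 0.45 = 0.063 mm².
Q = v·A = 57.2 × 0.063 = 3.60 mm³/s.

3.60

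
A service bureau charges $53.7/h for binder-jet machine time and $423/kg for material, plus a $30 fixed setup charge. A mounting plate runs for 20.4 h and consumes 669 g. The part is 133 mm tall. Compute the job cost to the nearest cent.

$1408.47

Machine cost = 53.7 × 20.4 = $1095.48.
Material cost: 423 × 669/1000 → $282.987.
Total = 1095.48 + 282.987 + 30 = 1408.467 ≈ $1408.47.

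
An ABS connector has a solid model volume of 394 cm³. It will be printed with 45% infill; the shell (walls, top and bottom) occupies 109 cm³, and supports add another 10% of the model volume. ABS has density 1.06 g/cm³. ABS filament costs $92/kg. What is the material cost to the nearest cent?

$26.98

Volume inside the shell: 394 − 109 → 285 cm³.
Infill deposited = 0.45 × 285 = 128.25 cm³.
Support = 0.10 × 394 = 39.4 cm³.
Total extruded = 109 + 128.25 + 39.4 = 276.65 cm³.
Mass = 276.65 × 1.06, so 293.249 g.
At $92/kg: 293.249/1000 × 92 = $26.98.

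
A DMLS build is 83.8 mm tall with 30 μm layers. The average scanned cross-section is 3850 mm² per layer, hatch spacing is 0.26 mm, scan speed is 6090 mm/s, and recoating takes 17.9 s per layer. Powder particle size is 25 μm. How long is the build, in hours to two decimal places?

15.78 hours

Layers = ⌈83.8/0.03⌉ = 2794.
Per-layer scan distance: 3850 / 0.26 → 14807.7 mm.
Scan time per layer: 14807.7 / 6090 → 2.4315 s.
Layer cycle = 2.4315 + 17.9 = 20.3315 s.
2794 layers × 20.3315 s/layer = 56806.211 s, i.e. 15.78 hours.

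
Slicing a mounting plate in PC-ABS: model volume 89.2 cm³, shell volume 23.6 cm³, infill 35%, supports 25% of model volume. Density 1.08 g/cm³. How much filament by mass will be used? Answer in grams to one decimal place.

74.4 g

Infill region = 89.2 − 23.6, so 65.6 cm³.
Deposited infill: 0.35 × 65.6 → 22.96 cm³.
Support: 0.25 × 89.2 → 22.3 cm³.
Total printed volume = 23.6 + 22.96 + 22.3, so 68.86 cm³.
Mass = 68.86 × 1.08 = 74.3688 g.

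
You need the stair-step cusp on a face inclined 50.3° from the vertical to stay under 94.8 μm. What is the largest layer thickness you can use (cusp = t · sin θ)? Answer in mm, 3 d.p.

sin(50.3°) = 0.7694; t_max = 0.0948/0.7694 = 0.123 mm.

0.123 mm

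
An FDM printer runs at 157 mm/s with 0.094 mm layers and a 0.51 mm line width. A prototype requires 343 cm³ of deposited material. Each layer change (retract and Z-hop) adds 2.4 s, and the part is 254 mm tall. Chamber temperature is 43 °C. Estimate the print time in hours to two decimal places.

14.46 hours

Extrusion cross-section = 0.094 × 0.51, so 0.04794 mm².
Total extruded path = 343000/0.04794 = 7154776.8 mm.
Print-move time = 7154776.8 / 157, so 45571.8 s.
Number of layers: 254 / 0.094 → 2703 (rounded up).
Z-hop total = 2703 × 2.4 = 6487.2 s.
Altogether 45571.8 + 6487.2 = 52059 s, i.e. 14.46 hours.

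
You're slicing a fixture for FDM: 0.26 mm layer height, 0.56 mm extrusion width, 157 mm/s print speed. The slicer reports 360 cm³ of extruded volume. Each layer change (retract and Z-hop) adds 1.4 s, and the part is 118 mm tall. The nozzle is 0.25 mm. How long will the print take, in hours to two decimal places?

Bead cross-section: 0.26 × 0.56 → 0.1456 mm².
Path length: 360000 mm³ / 0.1456 mm² → 2472527.5 mm.
Print-move time = 2472527.5 / 157 = 15748.6 s.
Layer count = ceil(118 / 0.26) = 454.
Non-print overhead = 454 × 1.4 = 635.6 s.
Altogether 15748.6 + 635.6 = 16384.2 s, i.e. 4.55 hours.

4.55 hours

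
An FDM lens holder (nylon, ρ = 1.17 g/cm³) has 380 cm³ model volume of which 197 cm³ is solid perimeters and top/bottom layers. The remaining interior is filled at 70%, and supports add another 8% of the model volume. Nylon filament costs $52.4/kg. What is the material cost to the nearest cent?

Interior volume = 380 − 197 = 183 cm³.
Infill deposited = 0.70 × 183, so 128.1 cm³.
Support: 0.08 × 380 → 30.4 cm³.
Deposited volume = 197 + 128.1 + 30.4, so 355.5 cm³.
Mass: 355.5 × 1.17 → 415.935 g.
Cost = 415.935 g / 1000 × $52.4/kg = $21.79.

$21.79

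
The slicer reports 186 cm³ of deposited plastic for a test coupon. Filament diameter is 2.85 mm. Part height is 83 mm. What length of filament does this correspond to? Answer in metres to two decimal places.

Filament cross-section = π × (2.85/2)² = 6.3794 mm².
Length = 186 cm³ / 6.3794 mm² = 186000 / 6.3794 = 29156.35 mm = 29.16 m.

29.16 m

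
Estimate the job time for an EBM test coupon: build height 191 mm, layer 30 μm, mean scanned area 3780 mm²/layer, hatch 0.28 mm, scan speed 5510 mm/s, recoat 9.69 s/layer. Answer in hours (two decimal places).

Number of layers: 191 / 0.03 → 6367 (rounded up).
Scan path per layer = 3780 / 0.28 = 13500 mm.
Scan time per layer = 13500 / 5510 = 2.4501 s.
Time per layer = 2.4501 + 9.69, so 12.1401 s.
Total: 6367 × 12.1401 s = 77296.0167 s → 21.47 hours.

21.47 hours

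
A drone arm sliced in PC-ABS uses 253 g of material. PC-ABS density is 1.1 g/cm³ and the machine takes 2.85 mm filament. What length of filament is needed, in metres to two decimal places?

Volume = 253 g / 1.1 g·cm⁻³ = 230 cm³ = 230000 mm³.
Filament cross-section = π × (2.85/2)² = 6.3794 mm².
L = V/A = 230000/6.3794 = 36053.55 mm → 36.05 m.

36.05 m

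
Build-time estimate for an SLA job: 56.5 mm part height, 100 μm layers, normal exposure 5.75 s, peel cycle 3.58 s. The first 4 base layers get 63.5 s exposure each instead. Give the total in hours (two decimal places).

1.53 hours

Number of layers: 56.5 / 0.1 → 565 (rounded up).
Base layers = 4 × (63.5 + 3.58), so 268.32 s.
Remaining layers = 561 × (5.75 + 3.58), so 5234.13 s.
Sum: 268.32 + 5234.13 = 5502.45 s → 1.53 hours.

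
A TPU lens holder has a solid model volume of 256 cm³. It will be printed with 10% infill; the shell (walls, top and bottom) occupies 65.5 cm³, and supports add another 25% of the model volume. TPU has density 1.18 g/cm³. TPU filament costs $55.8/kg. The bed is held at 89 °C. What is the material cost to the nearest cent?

$9.78

Interior volume: 256 − 65.5 → 190.5 cm³.
Infill deposited = 0.10 × 190.5 = 19.05 cm³.
Support = 0.25 × 256, so 64 cm³.
Total printed volume = 65.5 + 19.05 + 64, so 148.55 cm³.
Mass = 148.55 × 1.18, so 175.289 g.
At $55.8/kg: 175.289/1000 × 55.8 = $9.78.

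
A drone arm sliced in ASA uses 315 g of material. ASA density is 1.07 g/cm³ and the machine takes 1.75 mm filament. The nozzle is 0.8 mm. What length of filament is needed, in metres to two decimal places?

Volume = 315 g / 1.07 g·cm⁻³ = 294.3925 cm³ = 294392.5 mm³.
A = π r² = π × 0.875² = 2.4053 mm².
Length = 294392.5 / 2.4053 = 122393.26 mm = 122.39 m.

122.39 m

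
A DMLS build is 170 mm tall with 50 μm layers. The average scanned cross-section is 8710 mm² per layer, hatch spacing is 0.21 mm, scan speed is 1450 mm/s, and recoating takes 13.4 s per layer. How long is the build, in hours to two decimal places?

Layer count = ceil(170 / 0.05) = 3400.
Per-layer scan distance = 8710 / 0.21 = 41476.2 mm.
Laser time per layer: 41476.2 / 1450 → 28.6043 s.
Time per layer = 28.6043 + 13.4, so 42.0043 s.
Build time = 3400 × 42.0043 = 142814.62 s = 39.67 hours.

39.67 hours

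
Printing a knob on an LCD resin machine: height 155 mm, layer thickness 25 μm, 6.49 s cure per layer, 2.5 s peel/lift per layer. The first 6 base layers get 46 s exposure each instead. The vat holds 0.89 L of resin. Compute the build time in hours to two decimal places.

Number of layers: 155 / 0.025 → 6200 (rounded up).
Bottom layers = 6 × (46 + 2.5) = 291 s.
Normal layers: 6194 × (6.49 + 2.5) → 55684.06 s.
Total = 291 + 55684.06 = 55975.06 s = 15.55 hours.

15.55 hours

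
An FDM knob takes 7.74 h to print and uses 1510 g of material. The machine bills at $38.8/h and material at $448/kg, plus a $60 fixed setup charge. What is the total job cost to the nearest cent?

Machine cost = 38.8 × 7.74, so $300.312.
Feedstock cost = 448 × 1510/1000, so $676.48.
Adding setup: 300.312 + 676.48 + 60 → 1036.792 ≈ $1036.79.

$1036.79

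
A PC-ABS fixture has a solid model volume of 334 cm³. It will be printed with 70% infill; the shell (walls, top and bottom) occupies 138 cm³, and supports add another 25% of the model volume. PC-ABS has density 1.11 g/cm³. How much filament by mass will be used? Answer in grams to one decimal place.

398.2 g

Volume inside the shell = 334 − 138 = 196 cm³.
Infill deposited: 0.70 × 196 → 137.2 cm³.
Support = 0.25 × 334 = 83.5 cm³.
Total printed volume = 138 + 137.2 + 83.5, so 358.7 cm³.
Mass: 358.7 × 1.11 → 398.157 g.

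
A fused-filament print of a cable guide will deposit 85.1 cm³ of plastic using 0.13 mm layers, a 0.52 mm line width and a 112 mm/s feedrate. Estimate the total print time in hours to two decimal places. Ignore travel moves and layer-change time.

3.12 hours

Extrusion cross-section = 0.13 × 0.52, so 0.0676 mm².
Total extruded path = 85100/0.0676 = 1258875.7 mm.
Time extruding: 1258875.7 / 112 → 11240 s.
Converting: 11240 s = 3.12 hours.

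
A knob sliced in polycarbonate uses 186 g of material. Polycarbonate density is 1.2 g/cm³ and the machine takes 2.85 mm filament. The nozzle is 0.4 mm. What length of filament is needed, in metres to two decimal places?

Volume = 186 g / 1.2 g·cm⁻³ = 155 cm³ = 155000 mm³.
Filament cross-section = π × (2.85/2)² = 6.3794 mm².
L = V/A = 155000/6.3794 = 24296.96 mm → 24.30 m.

24.30 m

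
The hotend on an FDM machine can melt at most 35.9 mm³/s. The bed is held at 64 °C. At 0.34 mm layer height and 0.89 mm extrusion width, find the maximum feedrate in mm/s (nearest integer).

Extrusion cross-section = 0.34 × 0.89 = 0.3026 mm².
v_max = Q/A = 35.9/0.3026 = 118.64 mm/s → 119 mm/s.

119 mm/s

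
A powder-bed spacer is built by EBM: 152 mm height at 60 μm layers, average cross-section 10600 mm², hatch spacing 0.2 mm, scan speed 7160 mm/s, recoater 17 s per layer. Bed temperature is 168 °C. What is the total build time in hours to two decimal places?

Layer count = ceil(152 / 0.06) = 2534.
Scan path per layer = 10600 / 0.2, so 53000 mm.
Scan time per layer = 53000 / 7160, so 7.4022 s.
Time per layer = 7.4022 + 17, so 24.4022 s.
2534 layers × 24.4022 s/layer = 61835.1748 s, i.e. 17.18 hours.

17.18 hours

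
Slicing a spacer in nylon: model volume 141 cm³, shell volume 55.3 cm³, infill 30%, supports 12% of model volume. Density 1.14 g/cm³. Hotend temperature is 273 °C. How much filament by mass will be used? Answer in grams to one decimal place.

111.6 g

Volume inside the shell = 141 − 55.3, so 85.7 cm³.
Infill deposited = 0.30 × 85.7 = 25.71 cm³.
Support = 0.12 × 141 = 16.92 cm³.
Deposited volume = 55.3 + 25.71 + 16.92, so 97.93 cm³.
Mass: 97.93 × 1.14 → 111.6402 g.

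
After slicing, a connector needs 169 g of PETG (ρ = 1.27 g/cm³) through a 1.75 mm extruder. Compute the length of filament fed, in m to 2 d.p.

55.32 m

Extruded volume: 169/1.27 = 133.0709 cm³ (133070.9 mm³).
Filament cross-section = π × (1.75/2)² = 2.4053 mm².
Length = 133070.9 / 2.4053 = 55324.03 mm = 55.32 m.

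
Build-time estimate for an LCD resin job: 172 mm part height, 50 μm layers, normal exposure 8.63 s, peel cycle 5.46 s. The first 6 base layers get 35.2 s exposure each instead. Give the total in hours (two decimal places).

13.51 hours

Layer count = ceil(172 / 0.05) = 3440.
Base layers: 6 × (35.2 + 5.46) → 243.96 s.
Normal layers = 3434 × (8.63 + 5.46), so 48385.06 s.
Sum: 243.96 + 48385.06 = 48629.02 s → 13.51 hours.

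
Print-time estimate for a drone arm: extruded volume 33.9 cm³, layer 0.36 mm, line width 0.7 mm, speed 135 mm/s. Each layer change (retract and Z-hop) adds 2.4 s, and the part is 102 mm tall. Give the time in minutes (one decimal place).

Extrusion cross-section: 0.36 × 0.7 → 0.252 mm².
Toolpath length = 33.9 cm³ / 0.252 mm² = 33900 / 0.252 = 134523.8 mm.
Time extruding: 134523.8 / 135 → 996.5 s.
Layer count = ceil(102 / 0.36) = 284.
Layer-change overhead = 284 × 2.4 = 681.6 s.
Altogether 996.5 + 681.6 = 1678.1 s, i.e. 28.0 minutes.

28.0 minutes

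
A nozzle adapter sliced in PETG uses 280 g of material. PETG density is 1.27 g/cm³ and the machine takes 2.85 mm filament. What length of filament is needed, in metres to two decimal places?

34.56 m

Volume = 280 g / 1.27 g·cm⁻³ = 220.4724 cm³ = 220472.4 mm³.
Cross-section of 2.85 mm filament: π·(2.85/2)² = 6.3794 mm².
L = V/A = 220472.4/6.3794 = 34560.05 mm → 34.56 m.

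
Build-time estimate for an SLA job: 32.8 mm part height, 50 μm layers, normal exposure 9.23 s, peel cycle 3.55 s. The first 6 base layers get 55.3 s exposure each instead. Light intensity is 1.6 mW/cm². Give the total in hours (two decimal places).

Layers = ⌈32.8/0.05⌉ = 656.
Burn-in layers = 6 × (55.3 + 3.55), so 353.1 s.
Regular layers = 650 × (9.23 + 3.55) = 8307 s.
Total = 353.1 + 8307 = 8660.1 s = 2.41 hours.

2.41 hours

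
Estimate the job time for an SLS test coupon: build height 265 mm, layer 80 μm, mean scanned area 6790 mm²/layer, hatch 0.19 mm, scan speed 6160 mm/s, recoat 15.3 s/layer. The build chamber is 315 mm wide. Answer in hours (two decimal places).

19.42 hours

Layers = ⌈265/0.08⌉ = 3313.
Hatch length per layer = 6790 / 0.19 = 35736.8 mm.
Laser time per layer: 35736.8 / 6160 → 5.8014 s.
Time per layer: 5.8014 + 15.3 → 21.1014 s.
Build time = 3313 × 21.1014 = 69908.9382 s = 19.42 hours.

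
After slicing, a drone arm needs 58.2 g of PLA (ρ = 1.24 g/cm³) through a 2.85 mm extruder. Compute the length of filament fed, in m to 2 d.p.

Extruded volume: 58.2/1.24 = 46.9355 cm³ (46935.5 mm³).
A = π r² = π × 1.425² = 6.3794 mm².
L = V/A = 46935.5/6.3794 = 7357.35 mm → 7.36 m.

7.36 m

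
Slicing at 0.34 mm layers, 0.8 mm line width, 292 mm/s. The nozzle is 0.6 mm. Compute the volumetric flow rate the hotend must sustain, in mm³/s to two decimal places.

79.42

Bead cross-section = 0.34 × 0.8 = 0.272 mm².
Volumetric flow = 292 × 0.272 = 79.42 mm³/s.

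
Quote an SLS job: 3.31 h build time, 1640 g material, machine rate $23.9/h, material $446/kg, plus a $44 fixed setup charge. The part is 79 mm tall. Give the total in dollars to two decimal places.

$854.55

Machine cost: 23.9 × 3.31 → $79.109.
Feedstock cost = 446 × 1640/1000, so $731.44.
Total = 79.109 + 731.44 + 44 = 854.549 ≈ $854.55.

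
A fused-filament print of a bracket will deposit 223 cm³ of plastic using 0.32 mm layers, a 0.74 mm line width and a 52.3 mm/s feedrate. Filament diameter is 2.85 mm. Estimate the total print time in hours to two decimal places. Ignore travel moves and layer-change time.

Bead cross-section: 0.32 × 0.74 → 0.2368 mm².
Path length: 223000 mm³ / 0.2368 mm² → 941723 mm.
Extrusion time = 941723 / 52.3, so 18006.2 s.
That's 18006.2 s → 5.00 hours.

5.00 hours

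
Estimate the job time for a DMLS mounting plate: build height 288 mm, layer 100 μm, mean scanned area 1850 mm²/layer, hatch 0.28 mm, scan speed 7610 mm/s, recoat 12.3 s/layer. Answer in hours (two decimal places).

10.53 hours

Layer count = ceil(288 / 0.1) = 2880.
Scan path per layer = 1850 / 0.28, so 6607.1 mm.
Laser time per layer: 6607.1 / 7610 → 0.8682 s.
Time per layer = 0.8682 + 12.3, so 13.1682 s.
Build time = 2880 × 13.1682 = 37924.416 s = 10.53 hours.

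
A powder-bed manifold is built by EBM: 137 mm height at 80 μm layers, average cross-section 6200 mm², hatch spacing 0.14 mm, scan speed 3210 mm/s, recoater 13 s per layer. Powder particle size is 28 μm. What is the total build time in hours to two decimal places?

Number of layers: 137 / 0.08 → 1713 (rounded up).
Per-layer scan distance = 6200 / 0.14 = 44285.7 mm.
Beam time per layer = 44285.7 / 3210, so 13.7962 s.
Layer cycle = 13.7962 + 13 = 26.7962 s.
Build time = 1713 × 26.7962 = 45901.8906 s = 12.75 hours.

12.75 hours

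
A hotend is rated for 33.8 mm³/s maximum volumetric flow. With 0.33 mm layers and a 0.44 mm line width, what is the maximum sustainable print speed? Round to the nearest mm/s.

A = 0.33 × 0.44 = 0.1452 mm².
Max speed = 33.8 / 0.1452 = 232.78 ≈ 233 mm/s.

233 mm/s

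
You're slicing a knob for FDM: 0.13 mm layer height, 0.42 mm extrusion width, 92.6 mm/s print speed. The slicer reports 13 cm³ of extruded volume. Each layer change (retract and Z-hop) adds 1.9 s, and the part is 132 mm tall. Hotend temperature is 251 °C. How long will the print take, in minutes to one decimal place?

75.0 minutes

Line area: 0.13 × 0.42 → 0.0546 mm².
Toolpath length = 13 cm³ / 0.0546 mm² = 13000 / 0.0546 = 238095.2 mm.
Print-move time = 238095.2 / 92.6, so 2571.2 s.
Layers = ⌈132/0.13⌉ = 1016.
Z-hop total = 1016 × 1.9 = 1930.4 s.
Total = 2571.2 + 1930.4 = 4501.6 s = 75.0 minutes.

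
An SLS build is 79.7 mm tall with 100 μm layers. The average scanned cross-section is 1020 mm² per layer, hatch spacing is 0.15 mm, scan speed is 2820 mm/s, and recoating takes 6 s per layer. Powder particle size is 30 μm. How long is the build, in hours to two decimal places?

1.86 hours

Number of layers: 79.7 / 0.1 → 797 (rounded up).
Hatch length per layer = 1020 / 0.15, so 6800 mm.
Per-layer scan time: 6800 / 2820 → 2.4113 s.
Per-layer time = 2.4113 + 6, so 8.4113 s.
797 layers × 8.4113 s/layer = 6703.8061 s, i.e. 1.86 hours.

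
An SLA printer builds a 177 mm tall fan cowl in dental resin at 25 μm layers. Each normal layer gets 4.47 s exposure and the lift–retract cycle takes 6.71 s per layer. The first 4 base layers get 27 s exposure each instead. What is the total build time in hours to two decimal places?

Layer count = ceil(177 / 0.025) = 7080.
Bottom layers = 4 × (27 + 6.71) = 134.84 s.
Normal layers: 7076 × (4.47 + 6.71) → 79109.68 s.
Sum: 134.84 + 79109.68 = 79244.52 s → 22.01 hours.

22.01 hours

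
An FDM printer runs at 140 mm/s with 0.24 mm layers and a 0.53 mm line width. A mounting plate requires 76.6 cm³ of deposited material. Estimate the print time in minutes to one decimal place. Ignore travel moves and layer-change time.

71.7 minutes

Bead cross-section: 0.24 × 0.53 → 0.1272 mm².
Path length: 76600 mm³ / 0.1272 mm² → 602201.3 mm.
Extrusion time = 602201.3 / 140, so 4301.4 s.
That's 4301.4 s → 71.7 minutes.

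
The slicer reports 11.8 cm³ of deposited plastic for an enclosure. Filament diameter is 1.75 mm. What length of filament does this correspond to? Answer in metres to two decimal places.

4.91 m

Cross-section of 1.75 mm filament: π·(1.75/2)² = 2.4053 mm².
Length = 11.8 cm³ / 2.4053 mm² = 11800 / 2.4053 = 4905.83 mm = 4.91 m.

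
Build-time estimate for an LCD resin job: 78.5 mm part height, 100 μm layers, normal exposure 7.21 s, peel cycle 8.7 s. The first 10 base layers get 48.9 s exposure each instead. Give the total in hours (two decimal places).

3.59 hours

Number of layers: 78.5 / 0.1 → 785 (rounded up).
Bottom layers = 10 × (48.9 + 8.7) = 576 s.
Normal layers = 775 × (7.21 + 8.7) = 12330.25 s.
Total = 576 + 12330.25 = 12906.25 s = 3.59 hours.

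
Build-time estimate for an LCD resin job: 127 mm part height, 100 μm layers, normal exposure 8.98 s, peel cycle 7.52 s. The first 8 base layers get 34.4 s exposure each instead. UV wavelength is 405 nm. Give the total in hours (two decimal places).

Layer count = ceil(127 / 0.1) = 1270.
Burn-in layers: 8 × (34.4 + 7.52) → 335.36 s.
Normal layers = 1262 × (8.98 + 7.52) = 20823 s.
Total = 335.36 + 20823 = 21158.36 s = 5.88 hours.

5.88 hours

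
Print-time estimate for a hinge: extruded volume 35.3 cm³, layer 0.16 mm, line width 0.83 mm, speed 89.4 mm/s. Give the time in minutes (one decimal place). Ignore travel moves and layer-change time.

49.6 minutes

Bead cross-section = 0.16 × 0.83 = 0.1328 mm².
Path length: 35300 mm³ / 0.1328 mm² → 265813.3 mm.
Extrusion time = 265813.3 / 89.4, so 2973.3 s.
2973.3 s = 49.6 minutes.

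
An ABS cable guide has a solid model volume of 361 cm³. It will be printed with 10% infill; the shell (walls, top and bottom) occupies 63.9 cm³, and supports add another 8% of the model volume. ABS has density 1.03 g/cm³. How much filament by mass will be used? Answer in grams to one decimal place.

126.2 g

Interior volume = 361 − 63.9, so 297.1 cm³.
Deposited infill = 0.10 × 297.1, so 29.71 cm³.
Support = 0.08 × 361, so 28.88 cm³.
Total extruded = 63.9 + 29.71 + 28.88 = 122.49 cm³.
Mass: 122.49 × 1.03 → 126.1647 g.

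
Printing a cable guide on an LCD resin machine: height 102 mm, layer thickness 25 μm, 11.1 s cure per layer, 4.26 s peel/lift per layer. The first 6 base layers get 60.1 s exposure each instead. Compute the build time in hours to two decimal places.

Number of layers: 102 / 0.025 → 4080 (rounded up).
Base layers: 6 × (60.1 + 4.26) → 386.16 s.
Remaining layers = 4074 × (11.1 + 4.26) = 62576.64 s.
Sum: 386.16 + 62576.64 = 62962.8 s → 17.49 hours.

17.49 hours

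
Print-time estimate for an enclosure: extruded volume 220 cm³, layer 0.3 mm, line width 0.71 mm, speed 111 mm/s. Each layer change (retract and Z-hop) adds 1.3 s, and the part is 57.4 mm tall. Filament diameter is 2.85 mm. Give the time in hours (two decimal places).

Bead cross-section: 0.3 × 0.71 → 0.213 mm².
Path length: 220000 mm³ / 0.213 mm² → 1032863.8 mm.
Extrusion time = 1032863.8 / 111 = 9305.1 s.
Layers = ⌈57.4/0.3⌉ = 192.
Z-hop total = 192 × 1.3, so 249.6 s.
Altogether 9305.1 + 249.6 = 9554.7 s, i.e. 2.65 hours.

2.65 hours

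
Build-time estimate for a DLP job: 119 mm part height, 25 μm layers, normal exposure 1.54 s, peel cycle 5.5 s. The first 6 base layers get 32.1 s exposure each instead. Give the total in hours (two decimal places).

Number of layers: 119 / 0.025 → 4760 (rounded up).
Bottom layers = 6 × (32.1 + 5.5), so 225.6 s.
Remaining layers = 4754 × (1.54 + 5.5) = 33468.16 s.
Total = 225.6 + 33468.16 = 33693.76 s = 9.36 hours.

9.36 hours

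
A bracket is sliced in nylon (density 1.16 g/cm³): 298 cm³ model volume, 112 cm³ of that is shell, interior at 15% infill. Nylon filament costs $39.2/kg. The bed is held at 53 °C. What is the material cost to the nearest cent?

$6.36

Volume inside the shell = 298 − 112, so 186 cm³.
Infill deposited = 0.15 × 186 = 27.9 cm³.
Total printed volume = 112 + 27.9, so 139.9 cm³.
Mass = 139.9 × 1.16 = 162.284 g.
At $39.2/kg: 162.284/1000 × 39.2 = $6.36.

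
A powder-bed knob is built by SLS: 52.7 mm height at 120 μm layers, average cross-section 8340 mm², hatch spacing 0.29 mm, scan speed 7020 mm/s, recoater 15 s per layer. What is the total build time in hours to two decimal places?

2.33 hours

Layers = ⌈52.7/0.12⌉ = 440.
Hatch length per layer = 8340 / 0.29 = 28758.6 mm.
Per-layer scan time = 28758.6 / 7020, so 4.0967 s.
Time per layer = 4.0967 + 15 = 19.0967 s.
Build time = 440 × 19.0967 = 8402.548 s = 2.33 hours.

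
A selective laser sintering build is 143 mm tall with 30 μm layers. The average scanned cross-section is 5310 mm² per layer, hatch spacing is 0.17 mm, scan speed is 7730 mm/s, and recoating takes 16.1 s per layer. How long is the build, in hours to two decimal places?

Layers = ⌈143/0.03⌉ = 4767.
Scan path per layer = 5310 / 0.17 = 31235.3 mm.
Per-layer scan time = 31235.3 / 7730 = 4.0408 s.
Time per layer = 4.0408 + 16.1, so 20.1408 s.
4767 layers × 20.1408 s/layer = 96011.1936 s, i.e. 26.67 hours.

26.67 hours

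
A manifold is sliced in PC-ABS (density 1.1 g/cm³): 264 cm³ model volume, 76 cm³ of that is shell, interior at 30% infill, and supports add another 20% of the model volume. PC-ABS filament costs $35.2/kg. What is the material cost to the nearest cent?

$7.17

Interior volume = 264 − 76 = 188 cm³.
Infill deposited = 0.30 × 188, so 56.4 cm³.
Support: 0.20 × 264 → 52.8 cm³.
Deposited volume: 76 + 56.4 + 52.8 → 185.2 cm³.
Mass = 185.2 × 1.1 = 203.72 g.
At $35.2/kg: 203.72/1000 × 35.2 = $7.17.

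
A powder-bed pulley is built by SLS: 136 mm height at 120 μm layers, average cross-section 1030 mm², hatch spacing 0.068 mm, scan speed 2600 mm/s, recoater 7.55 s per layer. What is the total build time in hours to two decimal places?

Number of layers: 136 / 0.12 → 1134 (rounded up).
Hatch length per layer: 1030 / 0.068 → 15147.1 mm.
Scan time per layer = 15147.1 / 2600 = 5.8258 s.
Per-layer time = 5.8258 + 7.55, so 13.3758 s.
Build time = 1134 × 13.3758 = 15168.1572 s = 4.21 hours.

4.21 hours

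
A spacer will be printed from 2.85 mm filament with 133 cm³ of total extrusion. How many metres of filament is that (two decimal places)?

A = π r² = π × 1.425² = 6.3794 mm².
L = 133000 mm³ / 6.3794 mm² = 20848.36 mm, i.e. 20.85 m.

20.85 m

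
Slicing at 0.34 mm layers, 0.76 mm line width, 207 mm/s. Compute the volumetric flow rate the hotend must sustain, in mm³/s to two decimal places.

53.49

Extrusion cross-section: 0.34 × 0.76 → 0.2584 mm².
Q = v·A = 207 × 0.2584 = 53.49 mm³/s.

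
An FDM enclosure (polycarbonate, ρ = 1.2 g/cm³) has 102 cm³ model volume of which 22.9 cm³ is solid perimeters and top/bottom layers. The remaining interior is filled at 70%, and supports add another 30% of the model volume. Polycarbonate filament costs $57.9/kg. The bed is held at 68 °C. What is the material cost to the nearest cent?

Interior volume = 102 − 22.9 = 79.1 cm³.
Infill volume: 0.70 × 79.1 → 55.37 cm³.
Support = 0.30 × 102, so 30.6 cm³.
Total printed volume = 22.9 + 55.37 + 30.6, so 108.87 cm³.
Mass: 108.87 × 1.2 → 130.644 g.
Cost = 130.644 g / 1000 × $57.9/kg = $7.56.

$7.56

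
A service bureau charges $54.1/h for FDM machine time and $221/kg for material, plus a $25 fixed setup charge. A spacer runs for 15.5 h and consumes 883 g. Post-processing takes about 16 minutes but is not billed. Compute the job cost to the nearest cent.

$1058.69

Machine-time cost: 54.1 × 15.5 → $838.55.
Material cost: 221 × 883/1000 → $195.143.
Total = 838.55 + 195.143 + 25 = 1058.693 ≈ $1058.69.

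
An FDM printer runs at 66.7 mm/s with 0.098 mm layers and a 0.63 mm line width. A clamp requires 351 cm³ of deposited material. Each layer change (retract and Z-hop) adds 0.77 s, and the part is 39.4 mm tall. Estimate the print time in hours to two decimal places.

23.76 hours

Line area = 0.098 × 0.63, so 0.06174 mm².
Path length: 351000 mm³ / 0.06174 mm² → 5685131.2 mm.
Extrusion time = 5685131.2 / 66.7 = 85234.4 s.
Number of layers: 39.4 / 0.098 → 403 (rounded up).
Non-print overhead: 403 × 0.77 → 310.31 s.
Total = 85234.4 + 310.31 = 85544.71 s = 23.76 hours.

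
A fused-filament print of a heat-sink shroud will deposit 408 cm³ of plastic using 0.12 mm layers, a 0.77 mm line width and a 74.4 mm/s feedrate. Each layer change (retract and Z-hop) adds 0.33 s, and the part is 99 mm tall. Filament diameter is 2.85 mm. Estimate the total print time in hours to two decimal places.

Line area = 0.12 × 0.77, so 0.0924 mm².
Total extruded path = 408000/0.0924 = 4415584.4 mm.
Print-move time: 4415584.4 / 74.4 → 59349.3 s.
Number of layers: 99 / 0.12 → 825 (rounded up).
Z-hop total = 825 × 0.33, so 272.25 s.
Altogether 59349.3 + 272.25 = 59621.55 s, i.e. 16.56 hours.

16.56 hours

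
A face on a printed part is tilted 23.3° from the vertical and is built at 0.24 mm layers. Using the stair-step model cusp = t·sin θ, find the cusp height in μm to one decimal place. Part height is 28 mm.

94.9 μm

sin(23.3°) = 0.3955, so cusp = 0.24 × 0.3955 = 0.09492 mm → 94.9 μm.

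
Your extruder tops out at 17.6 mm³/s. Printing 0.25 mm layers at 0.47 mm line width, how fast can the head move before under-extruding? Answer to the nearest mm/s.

150 mm/s

A = 0.25 × 0.47, so 0.1175 mm².
Max speed = 17.6 / 0.1175 = 149.79 ≈ 150 mm/s.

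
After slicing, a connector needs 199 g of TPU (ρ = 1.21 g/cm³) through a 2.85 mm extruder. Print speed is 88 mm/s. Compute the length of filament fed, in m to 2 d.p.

Volume = 199 g / 1.21 g·cm⁻³ = 164.4628 cm³ = 164462.8 mm³.
Cross-section of 2.85 mm filament: π·(2.85/2)² = 6.3794 mm².
Length = 164462.8 / 6.3794 = 25780.29 mm = 25.78 m.

25.78 m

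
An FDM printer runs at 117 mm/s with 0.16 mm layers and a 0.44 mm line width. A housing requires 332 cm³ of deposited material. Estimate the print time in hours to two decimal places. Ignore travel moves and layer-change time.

Extrusion cross-section: 0.16 × 0.44 → 0.0704 mm².
Path length: 332000 mm³ / 0.0704 mm² → 4715909.1 mm.
Extrusion time = 4715909.1 / 117, so 40306.9 s.
In the requested units: 40306.9 s = 11.20 hours.

11.20 hours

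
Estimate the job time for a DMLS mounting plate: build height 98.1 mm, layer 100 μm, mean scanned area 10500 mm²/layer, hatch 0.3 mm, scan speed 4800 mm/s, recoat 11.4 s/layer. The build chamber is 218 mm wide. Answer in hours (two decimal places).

5.09 hours

Number of layers: 98.1 / 0.1 → 981 (rounded up).
Scan path per layer = 10500 / 0.3 = 35000 mm.
Laser time per layer: 35000 / 4800 → 7.2917 s.
Time per layer = 7.2917 + 11.4, so 18.6917 s.
Total: 981 × 18.6917 s = 18336.5577 s → 5.09 hours.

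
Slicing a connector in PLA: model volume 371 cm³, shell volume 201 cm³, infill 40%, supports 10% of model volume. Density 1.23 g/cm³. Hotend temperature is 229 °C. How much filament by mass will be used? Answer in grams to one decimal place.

Infill region: 371 − 201 → 170 cm³.
Deposited infill = 0.40 × 170, so 68 cm³.
Support: 0.10 × 371 → 37.1 cm³.
Total extruded: 201 + 68 + 37.1 → 306.1 cm³.
Mass = 306.1 × 1.23 = 376.503 g.

376.5 g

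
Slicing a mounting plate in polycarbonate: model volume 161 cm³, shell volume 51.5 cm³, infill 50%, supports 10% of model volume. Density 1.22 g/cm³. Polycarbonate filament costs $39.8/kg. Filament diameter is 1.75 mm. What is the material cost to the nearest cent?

$5.94

Volume inside the shell: 161 − 51.5 → 109.5 cm³.
Infill deposited = 0.50 × 109.5 = 54.75 cm³.
Support = 0.10 × 161 = 16.1 cm³.
Total extruded = 51.5 + 54.75 + 16.1, so 122.35 cm³.
Mass = 122.35 × 1.22 = 149.267 g.
Cost = 149.267 g / 1000 × $39.8/kg = $5.94.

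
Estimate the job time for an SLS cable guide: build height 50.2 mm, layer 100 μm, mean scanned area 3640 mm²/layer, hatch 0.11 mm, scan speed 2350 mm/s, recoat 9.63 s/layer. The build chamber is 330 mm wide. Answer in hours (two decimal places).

3.31 hours

Number of layers: 50.2 / 0.1 → 502 (rounded up).
Scan path per layer: 3640 / 0.11 → 33090.9 mm.
Laser time per layer: 33090.9 / 2350 → 14.0812 s.
Per-layer time = 14.0812 + 9.63 = 23.7112 s.
502 layers × 23.7112 s/layer = 11903.0224 s, i.e. 3.31 hours.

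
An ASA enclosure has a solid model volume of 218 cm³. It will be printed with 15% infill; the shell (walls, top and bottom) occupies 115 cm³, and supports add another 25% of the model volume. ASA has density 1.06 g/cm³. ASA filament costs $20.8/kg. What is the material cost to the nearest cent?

$4.08

Infill region: 218 − 115 → 103 cm³.
Infill deposited = 0.15 × 103 = 15.45 cm³.
Support: 0.25 × 218 → 54.5 cm³.
Deposited volume = 115 + 15.45 + 54.5, so 184.95 cm³.
Mass = 184.95 × 1.06, so 196.047 g.
Cost = 196.047 g / 1000 × $20.8/kg = $4.08.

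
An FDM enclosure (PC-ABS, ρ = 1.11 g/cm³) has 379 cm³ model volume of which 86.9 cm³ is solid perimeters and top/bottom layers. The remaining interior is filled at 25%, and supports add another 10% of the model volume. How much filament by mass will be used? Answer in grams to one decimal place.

Interior volume: 379 − 86.9 → 292.1 cm³.
Deposited infill = 0.25 × 292.1, so 73.025 cm³.
Support = 0.10 × 379 = 37.9 cm³.
Total extruded = 86.9 + 73.025 + 37.9 = 197.825 cm³.
Mass = 197.825 × 1.11, so 219.58575 g.

219.6 g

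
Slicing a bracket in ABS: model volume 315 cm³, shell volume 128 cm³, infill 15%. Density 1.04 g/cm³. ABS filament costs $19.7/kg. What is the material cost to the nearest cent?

$3.20

Infill region = 315 − 128 = 187 cm³.
Deposited infill = 0.15 × 187 = 28.05 cm³.
Total extruded: 128 + 28.05 → 156.05 cm³.
Mass: 156.05 × 1.04 → 162.292 g.
At $19.7/kg: 162.292/1000 × 19.7 = $3.20.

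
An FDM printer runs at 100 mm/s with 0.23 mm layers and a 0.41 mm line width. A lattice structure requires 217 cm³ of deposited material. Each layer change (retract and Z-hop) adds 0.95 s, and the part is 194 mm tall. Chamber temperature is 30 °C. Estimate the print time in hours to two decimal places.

Extrusion cross-section = 0.23 × 0.41 = 0.0943 mm².
Toolpath length = 217 cm³ / 0.0943 mm² = 217000 / 0.0943 = 2301166.5 mm.
Print-move time = 2301166.5 / 100 = 23011.7 s.
Layers = ⌈194/0.23⌉ = 844.
Z-hop total = 844 × 0.95, so 801.8 s.
Total = 23011.7 + 801.8 = 23813.5 s = 6.61 hours.

6.61 hours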